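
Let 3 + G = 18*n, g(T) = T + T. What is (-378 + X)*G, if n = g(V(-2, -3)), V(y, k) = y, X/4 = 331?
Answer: -70950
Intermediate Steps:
X = 1324 (X = 4*331 = 1324)
g(T) = 2*T
n = -4 (n = 2*(-2) = -4)
G = -75 (G = -3 + 18*(-4) = -3 - 72 = -75)
(-378 + X)*G = (-378 + 1324)*(-75) = 946*(-75) = -70950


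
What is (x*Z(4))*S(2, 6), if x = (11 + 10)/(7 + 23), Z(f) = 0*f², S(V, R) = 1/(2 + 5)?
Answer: 0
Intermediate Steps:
S(V, R) = ⅐ (S(V, R) = 1/7 = ⅐)
Z(f) = 0
x = 7/10 (x = 21/30 = 21*(1/30) = 7/10 ≈ 0.70000)
(x*Z(4))*S(2, 6) = ((7/10)*0)*(⅐) = 0*(⅐) = 0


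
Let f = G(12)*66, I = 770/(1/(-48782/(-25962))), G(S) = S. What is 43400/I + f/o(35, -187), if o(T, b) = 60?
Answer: 57948966/1341505 ≈ 43.197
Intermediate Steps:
I = 18781070/12981 (I = 770/(1/(-48782*(-1/25962))) = 770/(1/(24391/12981)) = 770/(12981/24391) = 770*(24391/12981) = 18781070/12981 ≈ 1446.8)
f = 792 (f = 12*66 = 792)
43400/I + f/o(35, -187) = 43400/(18781070/12981) + 792/60 = 43400*(12981/18781070) + 792*(1/60) = 8048220/268301 + 66/5 = 57948966/1341505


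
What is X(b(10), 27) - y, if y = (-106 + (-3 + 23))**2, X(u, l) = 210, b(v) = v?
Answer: -7186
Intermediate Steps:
y = 7396 (y = (-106 + 20)**2 = (-86)**2 = 7396)
X(b(10), 27) - y = 210 - 1*7396 = 210 - 7396 = -7186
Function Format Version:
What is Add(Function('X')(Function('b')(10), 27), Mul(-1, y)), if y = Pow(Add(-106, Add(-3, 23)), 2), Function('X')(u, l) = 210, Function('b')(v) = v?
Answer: -7186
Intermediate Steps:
y = 7396 (y = Pow(Add(-106, 20), 2) = Pow(-86, 2) = 7396)
Add(Function('X')(Function('b')(10), 27), Mul(-1, y)) = Add(210, Mul(-1, 7396)) = Add(210, -7396) = -7186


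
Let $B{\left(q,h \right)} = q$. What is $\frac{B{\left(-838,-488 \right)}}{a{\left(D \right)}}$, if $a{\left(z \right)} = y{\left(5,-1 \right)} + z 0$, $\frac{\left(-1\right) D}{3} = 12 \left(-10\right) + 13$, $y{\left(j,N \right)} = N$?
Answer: $838$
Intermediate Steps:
$D = 321$ ($D = - 3 \left(12 \left(-10\right) + 13\right) = - 3 \left(-120 + 13\right) = \left(-3\right) \left(-107\right) = 321$)
$a{\left(z \right)} = -1$ ($a{\left(z \right)} = -1 + z 0 = -1 + 0 = -1$)
$\frac{B{\left(-838,-488 \right)}}{a{\left(D \right)}} = - \frac{838}{-1} = \left(-838\right) \left(-1\right) = 838$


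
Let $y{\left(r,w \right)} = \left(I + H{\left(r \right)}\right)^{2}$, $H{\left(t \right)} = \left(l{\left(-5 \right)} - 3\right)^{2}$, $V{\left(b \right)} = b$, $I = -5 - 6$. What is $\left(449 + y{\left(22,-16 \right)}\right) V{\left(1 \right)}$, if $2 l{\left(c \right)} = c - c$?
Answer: $453$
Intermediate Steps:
$I = -11$ ($I = -5 - 6 = -11$)
$l{\left(c \right)} = 0$ ($l{\left(c \right)} = \frac{c - c}{2} = \frac{1}{2} \cdot 0 = 0$)
$H{\left(t \right)} = 9$ ($H{\left(t \right)} = \left(0 - 3\right)^{2} = \left(-3\right)^{2} = 9$)
$y{\left(r,w \right)} = 4$ ($y{\left(r,w \right)} = \left(-11 + 9\right)^{2} = \left(-2\right)^{2} = 4$)
$\left(449 + y{\left(22,-16 \right)}\right) V{\left(1 \right)} = \left(449 + 4\right) 1 = 453 \cdot 1 = 453$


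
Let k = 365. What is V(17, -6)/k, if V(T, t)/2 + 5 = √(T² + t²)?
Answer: -2/73 + 2*√13/73 ≈ 0.071385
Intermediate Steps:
V(T, t) = -10 + 2*√(T² + t²)
V(17, -6)/k = (-10 + 2*√(17² + (-6)²))/365 = (-10 + 2*√(289 + 36))*(1/365) = (-10 + 2*√325)*(1/365) = (-10 + 2*(5*√13))*(1/365) = (-10 + 10*√13)*(1/365) = -2/73 + 2*√13/73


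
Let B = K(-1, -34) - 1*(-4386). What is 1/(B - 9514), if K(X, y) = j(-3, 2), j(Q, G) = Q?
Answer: -1/5131 ≈ -0.00019489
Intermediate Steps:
K(X, y) = -3
B = 4383 (B = -3 - 1*(-4386) = -3 + 4386 = 4383)
1/(B - 9514) = 1/(4383 - 9514) = 1/(-5131) = -1/5131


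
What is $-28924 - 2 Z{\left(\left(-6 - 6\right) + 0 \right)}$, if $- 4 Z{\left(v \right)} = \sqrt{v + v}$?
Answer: $-28924 + i \sqrt{6} \approx -28924.0 + 2.4495 i$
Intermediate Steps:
$Z{\left(v \right)} = - \frac{\sqrt{2} \sqrt{v}}{4}$ ($Z{\left(v \right)} = - \frac{\sqrt{v + v}}{4} = - \frac{\sqrt{2 v}}{4} = - \frac{\sqrt{2} \sqrt{v}}{4}$)
$-28924 - 2 Z{\left(\left(-6 - 6\right) + 0 \right)} = -28924 - 2 \left(- \frac{\sqrt{2} \sqrt{\left(-6 - 6\right) + 0}}{4}\right) = -28924 - 2 \left(- \frac{\sqrt{2} \sqrt{-12 + 0}}{4}\right) = -28924 - 2 \left(- \frac{\sqrt{2} \sqrt{-12}}{4}\right) = -28924 - 2 \left(- \frac{\sqrt{2} \cdot 2 i \sqrt{3}}{4}\right) = -28924 - 2 \left(- \frac{i \sqrt{6}}{2}\right) = -28924 + i \sqrt{6}$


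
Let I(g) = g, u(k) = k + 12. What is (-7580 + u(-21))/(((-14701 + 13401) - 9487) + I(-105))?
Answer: 7589/10892 ≈ 0.69675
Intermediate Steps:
u(k) = 12 + k
(-7580 + u(-21))/(((-14701 + 13401) - 9487) + I(-105)) = (-7580 + (12 - 21))/(((-14701 + 13401) - 9487) - 105) = (-7580 - 9)/((-1300 - 9487) - 105) = -7589/(-10787 - 105) = -7589/(-10892) = -7589*(-1/10892) = 7589/10892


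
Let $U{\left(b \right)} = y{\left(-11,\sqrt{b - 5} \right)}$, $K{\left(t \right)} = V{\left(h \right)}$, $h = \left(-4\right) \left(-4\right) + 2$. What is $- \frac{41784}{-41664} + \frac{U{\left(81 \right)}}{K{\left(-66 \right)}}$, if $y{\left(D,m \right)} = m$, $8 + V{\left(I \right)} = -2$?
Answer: $\frac{1741}{1736} - \frac{\sqrt{19}}{5} \approx 0.1311$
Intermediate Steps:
$h = 18$ ($h = 16 + 2 = 18$)
$V{\left(I \right)} = -10$ ($V{\left(I \right)} = -8 - 2 = -10$)
$K{\left(t \right)} = -10$
$U{\left(b \right)} = \sqrt{-5 + b}$ ($U{\left(b \right)} = \sqrt{b - 5} = \sqrt{-5 + b}$)
$- \frac{41784}{-41664} + \frac{U{\left(81 \right)}}{K{\left(-66 \right)}} = - \frac{41784}{-41664} + \frac{\sqrt{-5 + 81}}{-10} = \left(-41784\right) \left(- \frac{1}{41664}\right) + \sqrt{76} \left(- \frac{1}{10}\right) = \frac{1741}{1736} + 2 \sqrt{19} \left(- \frac{1}{10}\right) = \frac{1741}{1736} - \frac{\sqrt{19}}{5}$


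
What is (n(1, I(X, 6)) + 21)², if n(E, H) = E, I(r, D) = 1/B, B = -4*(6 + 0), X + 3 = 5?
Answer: 484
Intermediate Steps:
X = 2 (X = -3 + 5 = 2)
B = -24 (B = -4*6 = -24)
I(r, D) = -1/24 (I(r, D) = 1/(-24) = -1/24)
(n(1, I(X, 6)) + 21)² = (1 + 21)² = 22² = 484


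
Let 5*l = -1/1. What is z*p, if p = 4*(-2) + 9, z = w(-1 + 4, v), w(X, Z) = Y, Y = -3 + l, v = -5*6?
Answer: -16/5 ≈ -3.2000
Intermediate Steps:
l = -⅕ (l = (-1/1)/5 = (-1*1)/5 = (⅕)*(-1) = -⅕ ≈ -0.20000)
v = -30
Y = -16/5 (Y = -3 - ⅕ = -16/5 ≈ -3.2000)
w(X, Z) = -16/5
z = -16/5 ≈ -3.2000
p = 1 (p = -8 + 9 = 1)
z*p = -16/5*1 = -16/5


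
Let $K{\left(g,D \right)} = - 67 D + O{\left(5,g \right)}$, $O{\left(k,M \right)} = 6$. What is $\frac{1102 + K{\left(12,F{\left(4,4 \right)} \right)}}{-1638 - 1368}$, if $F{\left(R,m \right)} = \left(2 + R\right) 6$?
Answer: $\frac{652}{1503} \approx 0.4338$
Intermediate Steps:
$F{\left(R,m \right)} = 12 + 6 R$
$K{\left(g,D \right)} = 6 - 67 D$ ($K{\left(g,D \right)} = - 67 D + 6 = 6 - 67 D$)
$\frac{1102 + K{\left(12,F{\left(4,4 \right)} \right)}}{-1638 - 1368} = \frac{1102 + \left(6 - 67 \left(12 + 6 \cdot 4\right)\right)}{-1638 - 1368} = \frac{1102 + \left(6 - 67 \left(12 + 24\right)\right)}{-3006} = \left(1102 + \left(6 - 2412\right)\right) \left(- \frac{1}{3006}\right) = \left(1102 - 2406\right) \left(- \frac{1}{3006}\right) = \left(-1304\right) \left(- \frac{1}{3006}\right) = \frac{652}{1503}$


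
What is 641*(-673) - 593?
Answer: -431986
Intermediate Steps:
641*(-673) - 593 = -431393 - 593 = -431986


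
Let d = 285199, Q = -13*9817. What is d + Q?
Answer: 157578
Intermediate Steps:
Q = -127621
d + Q = 285199 - 127621 = 157578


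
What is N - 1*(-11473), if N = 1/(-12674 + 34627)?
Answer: 251866770/21953 ≈ 11473.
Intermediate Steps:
N = 1/21953 ≈ 4.5552e-5
N - 1*(-11473) = 1/21953 - 1*(-11473) = 1/21953 + 11473 = 251866770/21953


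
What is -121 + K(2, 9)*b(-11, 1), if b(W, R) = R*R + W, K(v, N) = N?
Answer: -211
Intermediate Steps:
b(W, R) = W + R² (b(W, R) = R² + W = W + R²)
-121 + K(2, 9)*b(-11, 1) = -121 + 9*(-11 + 1²) = -121 + 9*(-11 + 1) = -121 + 9*(-10) = -121 - 90 = -211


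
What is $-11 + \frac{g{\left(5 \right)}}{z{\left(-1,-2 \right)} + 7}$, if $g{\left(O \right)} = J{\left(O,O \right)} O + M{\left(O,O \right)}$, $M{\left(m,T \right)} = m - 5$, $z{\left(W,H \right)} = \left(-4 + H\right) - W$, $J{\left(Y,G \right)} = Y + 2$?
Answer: $\frac{13}{2} \approx 6.5$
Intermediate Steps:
$J{\left(Y,G \right)} = 2 + Y$
$z{\left(W,H \right)} = -4 + H - W$
$M{\left(m,T \right)} = -5 + m$
$g{\left(O \right)} = -5 + O + O \left(2 + O\right)$ ($g{\left(O \right)} = \left(2 + O\right) O + \left(-5 + O\right) = O \left(2 + O\right) + \left(-5 + O\right) = -5 + O + O \left(2 + O\right)$)
$-11 + \frac{g{\left(5 \right)}}{z{\left(-1,-2 \right)} + 7} = -11 + \frac{-5 + 5 + 5 \left(2 + 5\right)}{\left(-4 - 2 - -1\right) + 7} = -11 + \frac{-5 + 5 + 5 \cdot 7}{\left(-4 - 2 + 1\right) + 7} = -11 + \frac{-5 + 5 + 35}{-5 + 7} = -11 + \frac{1}{2} \cdot 35 = -11 + \frac{35}{2} = \frac{13}{2}$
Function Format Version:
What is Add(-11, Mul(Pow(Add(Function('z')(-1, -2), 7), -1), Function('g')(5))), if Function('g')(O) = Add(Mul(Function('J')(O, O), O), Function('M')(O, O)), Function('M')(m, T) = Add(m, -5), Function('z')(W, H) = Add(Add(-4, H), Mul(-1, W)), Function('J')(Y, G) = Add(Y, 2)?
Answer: Rational(13, 2) ≈ 6.5000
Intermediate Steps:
Function('J')(Y, G) = Add(2, Y)
Function('z')(W, H) = Add(-4, H, Mul(-1, W))
Function('M')(m, T) = Add(-5, m)
Function('g')(O) = Add(-5, O, Mul(O, Add(2, O))) (Function('g')(O) = Add(Mul(Add(2, O), O), Add(-5, O)) = Add(Mul(O, Add(2, O)), Add(-5, O)) = Add(-5, O, Mul(O, Add(2, O))))
Add(-11, Mul(Pow(Add(Function('z')(-1, -2), 7), -1), Function('g')(5))) = Add(-11, Mul(Pow(Add(Add(-4, -2, Mul(-1, -1)), 7), -1), Add(-5, 5, Mul(5, Add(2, 5))))) = Add(-11, Mul(Pow(Add(Add(-4, -2, 1), 7), -1), Add(-5, 5, Mul(5, 7)))) = Add(-11, Mul(Pow(Add(-5, 7), -1), Add(-5, 5, 35))) = Add(-11, Mul(Pow(2, -1), 35)) = Add(-11, Mul(Rational(1, 2), 35)) = Add(-11, Rational(35, 2)) = Rational(13, 2)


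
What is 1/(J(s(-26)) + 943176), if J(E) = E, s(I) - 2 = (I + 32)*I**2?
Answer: 1/947234 ≈ 1.0557e-6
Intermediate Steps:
s(I) = 2 + I**2*(32 + I) (s(I) = 2 + (I + 32)*I**2 = 2 + (32 + I)*I**2 = 2 + I**2*(32 + I))
1/(J(s(-26)) + 943176) = 1/((2 + (-26)**3 + 32*(-26)**2) + 943176) = 1/((2 - 17576 + 32*676) + 943176) = 1/((2 - 17576 + 21632) + 943176) = 1/(4058 + 943176) = 1/947234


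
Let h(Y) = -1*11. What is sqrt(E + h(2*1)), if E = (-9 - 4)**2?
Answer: sqrt(158) ≈ 12.570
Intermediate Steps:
E = 169 (E = (-13)**2 = 169)
h(Y) = -11
sqrt(E + h(2*1)) = sqrt(169 - 11) = sqrt(158)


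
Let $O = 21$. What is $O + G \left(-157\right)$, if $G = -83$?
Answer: $13052$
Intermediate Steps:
$O + G \left(-157\right) = 21 - -13031 = 21 + 13031 = 13052$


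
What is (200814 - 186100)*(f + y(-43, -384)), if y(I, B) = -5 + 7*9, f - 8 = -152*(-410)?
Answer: 917947604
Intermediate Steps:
f = 62328 (f = 8 - 152*(-410) = 8 + 62320 = 62328)
y(I, B) = 58 (y(I, B) = -5 + 63 = 58)
(200814 - 186100)*(f + y(-43, -384)) = (200814 - 186100)*(62328 + 58) = 14714*62386 = 917947604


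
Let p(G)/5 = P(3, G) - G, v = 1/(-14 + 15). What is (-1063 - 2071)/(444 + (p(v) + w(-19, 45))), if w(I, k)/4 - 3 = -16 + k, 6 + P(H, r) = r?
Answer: -1567/271 ≈ -5.7823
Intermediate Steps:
P(H, r) = -6 + r
v = 1 (v = 1/1 = 1)
w(I, k) = -52 + 4*k (w(I, k) = 12 + 4*(-16 + k) = 12 + (-64 + 4*k) = -52 + 4*k)
p(G) = -30 (p(G) = 5*((-6 + G) - G) = 5*(-6) = -30)
(-1063 - 2071)/(444 + (p(v) + w(-19, 45))) = (-1063 - 2071)/(444 + (-30 + (-52 + 4*45))) = -3134/(444 + (-30 + (-52 + 180))) = -3134/(444 + (-30 + 128)) = -3134/(444 + 98) = -3134/542 = -3134*1/542 = -1567/271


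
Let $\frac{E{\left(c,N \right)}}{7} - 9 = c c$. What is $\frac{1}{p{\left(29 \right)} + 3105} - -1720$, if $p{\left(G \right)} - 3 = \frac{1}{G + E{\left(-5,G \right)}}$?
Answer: $\frac{1427319907}{829837} \approx 1720.0$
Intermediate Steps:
$E{\left(c,N \right)} = 63 + 7 c^{2}$ ($E{\left(c,N \right)} = 63 + 7 c c = 63 + 7 c^{2}$)
$p{\left(G \right)} = 3 + \frac{1}{238 + G}$ ($p{\left(G \right)} = 3 + \frac{1}{G + \left(63 + 7 \left(-5\right)^{2}\right)} = 3 + \frac{1}{G + \left(63 + 7 \cdot 25\right)} = 3 + \frac{1}{G + \left(63 + 175\right)} = 3 + \frac{1}{G + 238} = 3 + \frac{1}{238 + G}$)
$\frac{1}{p{\left(29 \right)} + 3105} - -1720 = \frac{1}{\frac{715 + 3 \cdot 29}{238 + 29} + 3105} - -1720 = \frac{1}{\frac{715 + 87}{267} + 3105} + 1720 = \frac{1}{\frac{1}{267} \cdot 802 + 3105} + 1720 = \frac{1}{\frac{802}{267} + 3105} + 1720 = \frac{1}{\frac{829837}{267}} + 1720 = \frac{267}{829837} + 1720 = \frac{1427319907}{829837}$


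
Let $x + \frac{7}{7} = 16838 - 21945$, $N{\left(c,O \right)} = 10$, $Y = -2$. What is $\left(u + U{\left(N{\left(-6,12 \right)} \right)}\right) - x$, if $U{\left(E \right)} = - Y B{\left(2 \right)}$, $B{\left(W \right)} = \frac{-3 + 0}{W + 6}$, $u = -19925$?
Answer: $- \frac{59271}{4} \approx -14818.0$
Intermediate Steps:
$B{\left(W \right)} = - \frac{3}{6 + W}$
$U{\left(E \right)} = - \frac{3}{4}$ ($U{\left(E \right)} = \left(-1\right) \left(-2\right) \left(- \frac{3}{6 + 2}\right) = 2 \left(- \frac{3}{8}\right) = - \frac{3}{4}$)
$x = -5108$ ($x = -1 + \left(16838 - 21945\right) = -1 - 5107 = -5108$)
$\left(u + U{\left(N{\left(-6,12 \right)} \right)}\right) - x = \left(-19925 - \frac{3}{4}\right) - -5108 = - \frac{79703}{4} + 5108 = - \frac{59271}{4}$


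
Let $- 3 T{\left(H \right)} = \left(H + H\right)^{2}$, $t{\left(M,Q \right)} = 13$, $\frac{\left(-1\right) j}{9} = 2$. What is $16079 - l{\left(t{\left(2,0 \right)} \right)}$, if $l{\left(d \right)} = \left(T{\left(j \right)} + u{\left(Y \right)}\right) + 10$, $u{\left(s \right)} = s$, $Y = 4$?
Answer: $16497$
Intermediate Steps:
$j = -18$ ($j = \left(-9\right) 2 = -18$)
$T{\left(H \right)} = - \frac{4 H^{2}}{3}$ ($T{\left(H \right)} = - \frac{\left(H + H\right)^{2}}{3} = - \frac{\left(2 H\right)^{2}}{3} = - \frac{4 H^{2}}{3}$)
$l{\left(d \right)} = -418$ ($l{\left(d \right)} = \left(- \frac{4 \left(-18\right)^{2}}{3} + 4\right) + 10 = \left(\left(- \frac{4}{3}\right) 324 + 4\right) + 10 = \left(-432 + 4\right) + 10 = -428 + 10 = -418$)
$16079 - l{\left(t{\left(2,0 \right)} \right)} = 16079 - -418 = 16079 + 418 = 16497$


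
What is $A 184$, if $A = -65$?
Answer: $-11960$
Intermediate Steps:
$A 184 = \left(-65\right) 184 = -11960$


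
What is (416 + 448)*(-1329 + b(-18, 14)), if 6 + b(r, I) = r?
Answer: -1168992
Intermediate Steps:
b(r, I) = -6 + r
(416 + 448)*(-1329 + b(-18, 14)) = (416 + 448)*(-1329 + (-6 - 18)) = 864*(-1329 - 24) = 864*(-1353) = -1168992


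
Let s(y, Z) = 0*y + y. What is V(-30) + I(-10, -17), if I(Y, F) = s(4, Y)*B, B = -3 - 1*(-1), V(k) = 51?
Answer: 43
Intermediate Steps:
B = -2 (B = -3 + 1 = -2)
s(y, Z) = y (s(y, Z) = 0 + y = y)
I(Y, F) = -8 (I(Y, F) = 4*(-2) = -8)
V(-30) + I(-10, -17) = 51 - 8 = 43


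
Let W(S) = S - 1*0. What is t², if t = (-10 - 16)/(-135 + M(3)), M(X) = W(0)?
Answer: 676/18225 ≈ 0.037092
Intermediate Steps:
W(S) = S (W(S) = S + 0 = S)
M(X) = 0
t = 26/135 (t = (-10 - 16)/(-135 + 0) = -26/(-135) = -26*(-1/135) = 26/135 ≈ 0.19259)
t² = (26/135)² = 676/18225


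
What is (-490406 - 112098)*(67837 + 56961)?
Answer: -75191294192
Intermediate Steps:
(-490406 - 112098)*(67837 + 56961) = -602504*124798 = -75191294192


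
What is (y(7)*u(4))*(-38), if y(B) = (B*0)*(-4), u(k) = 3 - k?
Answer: 0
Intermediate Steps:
y(B) = 0 (y(B) = 0*(-4) = 0)
(y(7)*u(4))*(-38) = (0*(3 - 1*4))*(-38) = (0*(3 - 4))*(-38) = (0*(-1))*(-38) = 0*(-38) = 0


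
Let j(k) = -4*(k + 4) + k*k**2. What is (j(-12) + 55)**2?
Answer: 2692881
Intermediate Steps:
j(k) = -16 + k**3 - 4*k (j(k) = -4*(4 + k) + k**3 = (-16 - 4*k) + k**3 = -16 + k**3 - 4*k)
(j(-12) + 55)**2 = ((-16 + (-12)**3 - 4*(-12)) + 55)**2 = ((-16 - 1728 + 48) + 55)**2 = (-1696 + 55)**2 = (-1641)**2 = 2692881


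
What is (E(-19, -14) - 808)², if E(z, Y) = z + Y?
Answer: 707281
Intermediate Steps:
E(z, Y) = Y + z
(E(-19, -14) - 808)² = ((-14 - 19) - 808)² = (-33 - 808)² = (-841)² = 707281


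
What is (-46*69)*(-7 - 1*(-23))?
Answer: -50784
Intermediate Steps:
(-46*69)*(-7 - 1*(-23)) = -3174*(-7 + 23) = -3174*16 = -50784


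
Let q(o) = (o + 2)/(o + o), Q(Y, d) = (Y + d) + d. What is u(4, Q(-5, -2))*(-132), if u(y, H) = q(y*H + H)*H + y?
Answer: 198/5 ≈ 39.600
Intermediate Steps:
Q(Y, d) = Y + 2*d
q(o) = (2 + o)/(2*o) (q(o) = (2 + o)/((2*o)) = (2 + o)*(1/(2*o)) = (2 + o)/(2*o))
u(y, H) = y + H*(2 + H + H*y)/(2*(H + H*y)) (u(y, H) = ((2 + (y*H + H))/(2*(y*H + H)))*H + y = ((2 + (H*y + H))/(2*(H*y + H)))*H + y = ((2 + (H + H*y))/(2*(H + H*y)))*H + y = ((2 + H + H*y)/(2*(H + H*y)))*H + y = H*(2 + H + H*y)/(2*(H + H*y)) + y = y + H*(2 + H + H*y)/(2*(H + H*y)))
u(4, Q(-5, -2))*(-132) = ((1 + 4*(1 + 4) + (-5 + 2*(-2))*(1 + 4)/2)/(1 + 4))*(-132) = ((1 + 4*5 + (½)*(-5 - 4)*5)/5)*(-132) = ((1 + 20 + (½)*(-9)*5)/5)*(-132) = ((1 + 20 - 45/2)/5)*(-132) = ((⅕)*(-3/2))*(-132) = -3/10*(-132) = 198/5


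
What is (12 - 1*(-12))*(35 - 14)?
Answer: 504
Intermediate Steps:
(12 - 1*(-12))*(35 - 14) = (12 + 12)*21 = 24*21 = 504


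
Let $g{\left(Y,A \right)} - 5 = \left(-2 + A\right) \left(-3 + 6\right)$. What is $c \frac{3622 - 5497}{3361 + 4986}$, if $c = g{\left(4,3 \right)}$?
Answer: $- \frac{15000}{8347} \approx -1.7971$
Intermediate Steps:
$g{\left(Y,A \right)} = -1 + 3 A$ ($g{\left(Y,A \right)} = 5 + \left(-2 + A\right) \left(-3 + 6\right) = 5 + \left(-2 + A\right) 3 = 5 + \left(-6 + 3 A\right) = -1 + 3 A$)
$c = 8$ ($c = -1 + 3 \cdot 3 = -1 + 9 = 8$)
$c \frac{3622 - 5497}{3361 + 4986} = 8 \frac{3622 - 5497}{3361 + 4986} = 8 \left(- \frac{1875}{8347}\right) = - \frac{15000}{8347}$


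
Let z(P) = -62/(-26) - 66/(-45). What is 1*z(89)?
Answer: 751/195 ≈ 3.8513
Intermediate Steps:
z(P) = 751/195 (z(P) = -62*(-1/26) - 66*(-1/45) = 31/13 + 22/15 = 751/195)
1*z(89) = 1*(751/195) = 751/195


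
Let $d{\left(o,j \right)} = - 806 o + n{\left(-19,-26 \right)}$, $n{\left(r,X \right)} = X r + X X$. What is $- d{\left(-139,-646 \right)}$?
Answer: $-113204$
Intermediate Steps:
$n{\left(r,X \right)} = X^{2} + X r$ ($n{\left(r,X \right)} = X r + X^{2} = X^{2} + X r$)
$d{\left(o,j \right)} = 1170 - 806 o$ ($d{\left(o,j \right)} = - 806 o - 26 \left(-26 - 19\right) = - 806 o - -1170 = - 806 o + 1170 = 1170 - 806 o$)
$- d{\left(-139,-646 \right)} = - (1170 - -112034) = - (1170 + 112034) = \left(-1\right) 113204 = -113204$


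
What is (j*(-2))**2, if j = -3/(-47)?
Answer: 36/2209 ≈ 0.016297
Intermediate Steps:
j = 3/47 (j = -3*(-1/47) = 3/47 ≈ 0.063830)
(j*(-2))**2 = ((3/47)*(-2))**2 = (-6/47)**2 = 36/2209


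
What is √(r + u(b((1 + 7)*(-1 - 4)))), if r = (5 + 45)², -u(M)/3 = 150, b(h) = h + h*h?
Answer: 5*√82 ≈ 45.277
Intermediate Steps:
b(h) = h + h²
u(M) = -450 (u(M) = -3*150 = -450)
r = 2500 (r = 50² = 2500)
√(r + u(b((1 + 7)*(-1 - 4)))) = √(2500 - 450) = √2050 = 5*√82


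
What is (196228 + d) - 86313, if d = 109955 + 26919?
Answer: 246789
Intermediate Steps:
d = 136874
(196228 + d) - 86313 = (196228 + 136874) - 86313 = 333102 - 86313 = 246789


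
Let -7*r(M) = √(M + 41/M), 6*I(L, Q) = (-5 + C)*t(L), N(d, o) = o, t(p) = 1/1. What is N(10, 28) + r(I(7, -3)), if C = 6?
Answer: 28 - √8862/42 ≈ 25.759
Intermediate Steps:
t(p) = 1
I(L, Q) = ⅙ (I(L, Q) = ((-5 + 6)*1)/6 = (1*1)/6 = (⅙)*1 = ⅙)
r(M) = -√(M + 41/M)/7
N(10, 28) + r(I(7, -3)) = 28 - √(⅙ + 41/(⅙))/7 = 28 - √(⅙ + 41*6)/7 = 28 - √(⅙ + 246)/7 = 28 - √8862/42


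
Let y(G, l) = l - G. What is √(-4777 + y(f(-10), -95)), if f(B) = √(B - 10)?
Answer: √(-4872 - 2*I*√5) ≈ 0.032 - 69.8*I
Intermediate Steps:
f(B) = √(-10 + B)
√(-4777 + y(f(-10), -95)) = √(-4777 + (-95 - √(-10 - 10))) = √(-4777 + (-95 - √(-20))) = √(-4777 + (-95 - 2*I*√5)) = √(-4872 - 2*I*√5)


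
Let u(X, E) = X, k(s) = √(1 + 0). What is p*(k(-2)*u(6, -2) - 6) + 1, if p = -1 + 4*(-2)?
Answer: 1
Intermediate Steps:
k(s) = 1 (k(s) = √1 = 1)
p = -9 (p = -1 - 8 = -9)
p*(k(-2)*u(6, -2) - 6) + 1 = -9*(1*6 - 6) + 1 = -9*(6 - 6) + 1 = -9*0 + 1 = 0 + 1 = 1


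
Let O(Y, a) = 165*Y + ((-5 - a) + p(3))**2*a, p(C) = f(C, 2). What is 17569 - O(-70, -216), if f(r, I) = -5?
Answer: 9195295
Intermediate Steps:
p(C) = -5
O(Y, a) = 165*Y + a*(-10 - a)**2 (O(Y, a) = 165*Y + ((-5 - a) - 5)**2*a = 165*Y + (-10 - a)**2*a = 165*Y + a*(-10 - a)**2)
17569 - O(-70, -216) = 17569 - (165*(-70) - 216*(10 - 216)**2) = 17569 - (-11550 - 216*(-206)**2) = 17569 - (-11550 - 216*42436) = 17569 - (-11550 - 9166176) = 17569 - 1*(-9177726) = 17569 + 9177726 = 9195295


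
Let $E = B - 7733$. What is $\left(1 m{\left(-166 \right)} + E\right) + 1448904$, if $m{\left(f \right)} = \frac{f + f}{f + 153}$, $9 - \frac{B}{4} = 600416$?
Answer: $- \frac{12485609}{13} \approx -9.6043 \cdot 10^{5}$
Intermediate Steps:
$B = -2401628$ ($B = 36 - 2401664 = -2401628$)
$m{\left(f \right)} = \frac{2 f}{153 + f}$
$E = -2409361$ ($E = -2401628 - 7733 = -2409361$)
$\left(1 m{\left(-166 \right)} + E\right) + 1448904 = \left(1 \cdot 2 \left(-166\right) \frac{1}{153 - 166} - 2409361\right) + 1448904 = \left(1 \cdot 2 \left(-166\right) \frac{1}{-13} - 2409361\right) + 1448904 = \left(1 \cdot 2 \left(-166\right) \left(- \frac{1}{13}\right) - 2409361\right) + 1448904 = \left(1 \cdot \frac{332}{13} - 2409361\right) + 1448904 = \left(\frac{332}{13} - 2409361\right) + 1448904 = - \frac{31321361}{13} + 1448904 = - \frac{12485609}{13}$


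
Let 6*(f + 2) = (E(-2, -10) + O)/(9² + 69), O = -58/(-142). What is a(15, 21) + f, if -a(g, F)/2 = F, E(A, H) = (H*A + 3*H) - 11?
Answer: -1406531/31950 ≈ -44.023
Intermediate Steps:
E(A, H) = -11 + 3*H + A*H (E(A, H) = (A*H + 3*H) - 11 = (3*H + A*H) - 11 = -11 + 3*H + A*H)
a(g, F) = -2*F
O = 29/71 (O = -58*(-1/142) = 29/71 ≈ 0.40845)
f = -64631/31950 (f = -2 + (((-11 + 3*(-10) - 2*(-10)) + 29/71)/(9² + 69))/6 = -2 + (((-11 - 30 + 20) + 29/71)/(81 + 69))/6 = -2 + ((-21 + 29/71)/150)/6 = -2 + (-1462/71*1/150)/6 = -2 + (⅙)*(-731/5325) = -2 - 731/31950 = -64631/31950 ≈ -2.0229)
a(15, 21) + f = -2*21 - 64631/31950 = -42 - 64631/31950 = -1406531/31950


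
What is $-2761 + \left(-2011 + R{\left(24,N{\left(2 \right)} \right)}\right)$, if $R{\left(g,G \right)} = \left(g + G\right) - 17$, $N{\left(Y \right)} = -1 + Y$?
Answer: $-4764$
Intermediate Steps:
$R{\left(g,G \right)} = -17 + G + g$ ($R{\left(g,G \right)} = \left(G + g\right) - 17 = -17 + G + g$)
$-2761 + \left(-2011 + R{\left(24,N{\left(2 \right)} \right)}\right) = -2761 + \left(-2011 + \left(-17 + \left(-1 + 2\right) + 24\right)\right) = -2761 + \left(-2011 + \left(-17 + 1 + 24\right)\right) = -2761 + \left(-2011 + 8\right) = -2761 - 2003 = -4764$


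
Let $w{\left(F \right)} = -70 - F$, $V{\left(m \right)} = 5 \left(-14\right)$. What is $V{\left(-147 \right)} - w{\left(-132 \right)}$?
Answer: $-132$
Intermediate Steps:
$V{\left(m \right)} = -70$
$V{\left(-147 \right)} - w{\left(-132 \right)} = -70 - \left(-70 - -132\right) = -70 - \left(-70 + 132\right) = -70 - 62 = -132$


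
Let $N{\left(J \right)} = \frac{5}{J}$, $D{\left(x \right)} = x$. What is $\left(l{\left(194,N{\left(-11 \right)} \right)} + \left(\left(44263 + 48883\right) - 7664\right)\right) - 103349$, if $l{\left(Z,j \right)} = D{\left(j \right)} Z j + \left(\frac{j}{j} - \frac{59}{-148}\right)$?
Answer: $- \frac{319219389}{17908} \approx -17826.0$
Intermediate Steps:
$l{\left(Z,j \right)} = \frac{207}{148} + Z j^{2}$ ($l{\left(Z,j \right)} = j Z j + \left(\frac{j}{j} - \frac{59}{-148}\right) = Z j j + \left(1 - - \frac{59}{148}\right) = Z j^{2} + \left(1 + \frac{59}{148}\right) = Z j^{2} + \frac{207}{148} = \frac{207}{148} + Z j^{2}$)
$\left(l{\left(194,N{\left(-11 \right)} \right)} + \left(\left(44263 + 48883\right) - 7664\right)\right) - 103349 = \left(\left(\frac{207}{148} + 194 \left(\frac{5}{-11}\right)^{2}\right) + \left(\left(44263 + 48883\right) - 7664\right)\right) - 103349 = \left(\left(\frac{207}{148} + 194 \left(5 \left(- \frac{1}{11}\right)\right)^{2}\right) + \left(93146 - 7664\right)\right) - 103349 = \left(\left(\frac{207}{148} + 194 \left(- \frac{5}{11}\right)^{2}\right) + 85482\right) - 103349 = \left(\left(\frac{207}{148} + 194 \cdot \frac{25}{121}\right) + 85482\right) - 103349 = \left(\left(\frac{207}{148} + \frac{4850}{121}\right) + 85482\right) - 103349 = \left(\frac{742847}{17908} + 85482\right) - 103349 = \frac{1531554503}{17908} - 103349 = - \frac{319219389}{17908}$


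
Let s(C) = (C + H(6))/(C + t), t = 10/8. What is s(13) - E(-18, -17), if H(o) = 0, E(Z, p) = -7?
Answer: 451/57 ≈ 7.9123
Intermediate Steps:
t = 5/4 (t = 10*(⅛) = 5/4 ≈ 1.2500)
s(C) = C/(5/4 + C) (s(C) = (C + 0)/(C + 5/4) = C/(5/4 + C))
s(13) - E(-18, -17) = 4*13/(5 + 4*13) - 1*(-7) = 4*13/(5 + 52) + 7 = 4*13/57 + 7 = 4*13*(1/57) + 7 = 52/57 + 7 = 451/57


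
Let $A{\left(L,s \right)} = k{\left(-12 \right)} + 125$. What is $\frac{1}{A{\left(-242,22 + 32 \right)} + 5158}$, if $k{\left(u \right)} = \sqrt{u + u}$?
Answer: $\frac{1761}{9303371} - \frac{2 i \sqrt{6}}{27910113} \approx 0.00018929 - 1.7553 \cdot 10^{-7} i$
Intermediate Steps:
$k{\left(u \right)} = \sqrt{2} \sqrt{u}$ ($k{\left(u \right)} = \sqrt{2 u} = \sqrt{2} \sqrt{u}$)
$A{\left(L,s \right)} = 125 + 2 i \sqrt{6}$ ($A{\left(L,s \right)} = \sqrt{2} \sqrt{-12} + 125 = \sqrt{2} \cdot 2 i \sqrt{3} + 125 = 2 i \sqrt{6} + 125 = 125 + 2 i \sqrt{6}$)
$\frac{1}{A{\left(-242,22 + 32 \right)} + 5158} = \frac{1}{\left(125 + 2 i \sqrt{6}\right) + 5158} = \frac{1}{5283 + 2 i \sqrt{6}}$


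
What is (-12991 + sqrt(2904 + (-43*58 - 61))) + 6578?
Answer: -6413 + sqrt(349) ≈ -6394.3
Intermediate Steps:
(-12991 + sqrt(2904 + (-43*58 - 61))) + 6578 = (-12991 + sqrt(2904 + (-2494 - 61))) + 6578 = (-12991 + sqrt(2904 - 2555)) + 6578 = (-12991 + sqrt(349)) + 6578 = -6413 + sqrt(349)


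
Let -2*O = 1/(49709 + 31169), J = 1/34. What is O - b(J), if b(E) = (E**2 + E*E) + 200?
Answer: -9349577967/46747484 ≈ -200.00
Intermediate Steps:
J = 1/34 ≈ 0.029412
O = -1/161756 (O = -1/(2*(49709 + 31169)) = -1/2/80878 = -1/2*1/80878 = -1/161756 ≈ -6.1821e-6)
b(E) = 200 + 2*E**2 (b(E) = (E**2 + E**2) + 200 = 2*E**2 + 200 = 200 + 2*E**2)
O - b(J) = -1/161756 - (200 + 2*(1/34)**2) = -1/161756 - (200 + 2*(1/1156)) = -1/161756 - (200 + 1/578) = -1/161756 - 1*115601/578 = -1/161756 - 115601/578 = -9349577967/46747484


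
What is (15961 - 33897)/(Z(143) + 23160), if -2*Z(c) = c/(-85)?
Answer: -3049120/3937343 ≈ -0.77441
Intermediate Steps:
Z(c) = c/170 (Z(c) = -c/(2*(-85)) = -c*(-1)/(2*85) = -(-1)*c/170 = c/170)
(15961 - 33897)/(Z(143) + 23160) = (15961 - 33897)/((1/170)*143 + 23160) = -17936/(143/170 + 23160) = -17936/3937343/170 = -17936*170/3937343 = -3049120/3937343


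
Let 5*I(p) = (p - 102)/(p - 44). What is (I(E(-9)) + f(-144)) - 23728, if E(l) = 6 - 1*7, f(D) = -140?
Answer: -5370197/225 ≈ -23868.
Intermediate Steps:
E(l) = -1 (E(l) = 6 - 7 = -1)
I(p) = (-102 + p)/(5*(-44 + p)) (I(p) = ((p - 102)/(p - 44))/5 = ((-102 + p)/(-44 + p))/5 = (-102 + p)/(5*(-44 + p)))
(I(E(-9)) + f(-144)) - 23728 = ((-102 - 1)/(5*(-44 - 1)) - 140) - 23728 = ((⅕)*(-103)/(-45) - 140) - 23728 = ((⅕)*(-1/45)*(-103) - 140) - 23728 = (103/225 - 140) - 23728 = -31397/225 - 23728 = -5370197/225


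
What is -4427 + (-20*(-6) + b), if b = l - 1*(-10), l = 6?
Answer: -4291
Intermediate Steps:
b = 16 (b = 6 - 1*(-10) = 6 + 10 = 16)
-4427 + (-20*(-6) + b) = -4427 + (-20*(-6) + 16) = -4427 + (120 + 16) = -4427 + 136 = -4291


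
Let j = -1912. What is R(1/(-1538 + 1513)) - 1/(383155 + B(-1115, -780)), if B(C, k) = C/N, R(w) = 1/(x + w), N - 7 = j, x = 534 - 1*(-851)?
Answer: 1818182603/2527245196736 ≈ 0.00071943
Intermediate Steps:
x = 1385 (x = 534 + 851 = 1385)
N = -1905 (N = 7 - 1912 = -1905)
R(w) = 1/(1385 + w)
B(C, k) = -C/1905 (B(C, k) = C/(-1905) = C*(-1/1905) = -C/1905)
R(1/(-1538 + 1513)) - 1/(383155 + B(-1115, -780)) = 1/(1385 + 1/(-1538 + 1513)) - 1/(383155 - 1/1905*(-1115)) = 1/(1385 + 1/(-25)) - 1/(383155 + 223/381) = 1/(1385 - 1/25) - 1/145982278/381 = 1/(34624/25) - 1*381/145982278 = 25/34624 - 381/145982278 = 1818182603/2527245196736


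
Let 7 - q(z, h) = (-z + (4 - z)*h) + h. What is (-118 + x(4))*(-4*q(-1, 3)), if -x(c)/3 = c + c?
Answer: -6816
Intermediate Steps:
q(z, h) = 7 + z - h - h*(4 - z) (q(z, h) = 7 - ((-z + (4 - z)*h) + h) = 7 - ((-z + h*(4 - z)) + h) = 7 - (h - z + h*(4 - z)) = 7 + (z - h - h*(4 - z)) = 7 + z - h - h*(4 - z))
x(c) = -6*c (x(c) = -3*(c + c) = -6*c)
(-118 + x(4))*(-4*q(-1, 3)) = (-118 - 6*4)*(-4*(7 - 1 - 5*3 + 3*(-1))) = (-118 - 24)*(-4*(7 - 1 - 15 - 3)) = -(-568)*(-12) = -142*48 = -6816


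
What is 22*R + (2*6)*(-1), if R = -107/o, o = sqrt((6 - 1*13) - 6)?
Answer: -12 + 2354*I*sqrt(13)/13 ≈ -12.0 + 652.88*I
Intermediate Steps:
o = I*sqrt(13) (o = sqrt((6 - 13) - 6) = sqrt(-7 - 6) = sqrt(-13) = I*sqrt(13) ≈ 3.6056*I)
R = 107*I*sqrt(13)/13 (R = -107*(-I*sqrt(13)/13) = -(-107)*I*sqrt(13)/13 = 107*I*sqrt(13)/13 ≈ 29.676*I)
22*R + (2*6)*(-1) = 22*(107*I*sqrt(13)/13) + (2*6)*(-1) = 2354*I*sqrt(13)/13 + 12*(-1) = 2354*I*sqrt(13)/13 - 12 = -12 + 2354*I*sqrt(13)/13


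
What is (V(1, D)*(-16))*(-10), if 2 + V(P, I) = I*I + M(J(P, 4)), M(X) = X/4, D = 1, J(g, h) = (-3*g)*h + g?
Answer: -600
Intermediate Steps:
J(g, h) = g - 3*g*h (J(g, h) = -3*g*h + g = g - 3*g*h)
M(X) = X/4 (M(X) = X*(¼) = X/4)
V(P, I) = -2 + I² - 11*P/4 (V(P, I) = -2 + (I*I + (P*(1 - 3*4))/4) = -2 + (I² + (P*(1 - 12))/4) = -2 + (I² + (P*(-11))/4) = -2 + (I² + (-11*P)/4) = -2 + (I² - 11*P/4) = -2 + I² - 11*P/4)
(V(1, D)*(-16))*(-10) = ((-2 + 1² - 11/4*1)*(-16))*(-10) = ((-2 + 1 - 11/4)*(-16))*(-10) = -15/4*(-16)*(-10) = 60*(-10) = -600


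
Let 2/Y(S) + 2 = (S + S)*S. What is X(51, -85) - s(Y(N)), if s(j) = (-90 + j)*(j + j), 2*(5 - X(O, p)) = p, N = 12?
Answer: 1994131/40898 ≈ 48.759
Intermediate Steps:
X(O, p) = 5 - p/2
Y(S) = 2/(-2 + 2*S²) (Y(S) = 2/(-2 + (S + S)*S) = 2/(-2 + (2*S)*S) = 2/(-2 + 2*S²))
s(j) = 2*j*(-90 + j) (s(j) = (-90 + j)*(2*j) = 2*j*(-90 + j))
X(51, -85) - s(Y(N)) = (5 - ½*(-85)) - 2*(-90 + 1/(-1 + 12²))/(-1 + 12²) = (5 + 85/2) - 2*(-90 + 1/(-1 + 144))/(-1 + 144) = 95/2 - 2*(-90 + 1/143)/143 = 95/2 - 2*(-12869)/(143*143) = 95/2 - 1*(-25738/20449) = 95/2 + 25738/20449 = 1994131/40898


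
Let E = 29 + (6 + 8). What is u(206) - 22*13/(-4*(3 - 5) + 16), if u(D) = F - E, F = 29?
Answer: -311/12 ≈ -25.917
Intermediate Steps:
E = 43 (E = 29 + 14 = 43)
u(D) = -14 (u(D) = 29 - 1*43 = 29 - 43 = -14)
u(206) - 22*13/(-4*(3 - 5) + 16) = -14 - 22*13/(-4*(3 - 5) + 16) = -14 - 286/(-4*(-2) + 16) = -14 - 286/(8 + 16) = -14 - 286/24 = -14 - 1*143/12 = -14 - 143/12 = -311/12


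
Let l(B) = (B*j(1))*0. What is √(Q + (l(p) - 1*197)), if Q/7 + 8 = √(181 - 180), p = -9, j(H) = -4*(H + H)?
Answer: I*√246 ≈ 15.684*I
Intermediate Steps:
j(H) = -8*H
l(B) = 0 (l(B) = (B*(-8*1))*0 = (B*(-8))*0 = -8*B*0 = 0)
Q = -49 (Q = -56 + 7*√(181 - 180) = -56 + 7*√1 = -56 + 7*1 = -56 + 7 = -49)
√(Q + (l(p) - 1*197)) = √(-49 + (0 - 1*197)) = √(-49 + (0 - 197)) = √(-49 - 197) = √(-246) = I*√246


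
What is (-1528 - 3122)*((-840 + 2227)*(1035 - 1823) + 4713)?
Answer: 5060329950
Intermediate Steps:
(-1528 - 3122)*((-840 + 2227)*(1035 - 1823) + 4713) = -4650*(1387*(-788) + 4713) = -4650*(-1092956 + 4713) = -4650*(-1088243) = 5060329950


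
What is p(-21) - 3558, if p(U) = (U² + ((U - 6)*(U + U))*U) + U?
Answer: -26952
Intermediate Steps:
p(U) = U + U² + 2*U²*(-6 + U) (p(U) = (U² + ((-6 + U)*(2*U))*U) + U = (U² + (2*U*(-6 + U))*U) + U = (U² + 2*U²*(-6 + U)) + U = U + U² + 2*U²*(-6 + U))
p(-21) - 3558 = -21*(1 - 11*(-21) + 2*(-21)²) - 3558 = -21*(1 + 231 + 2*441) - 3558 = -21*(1 + 231 + 882) - 3558 = -21*1114 - 3558 = -23394 - 3558 = -26952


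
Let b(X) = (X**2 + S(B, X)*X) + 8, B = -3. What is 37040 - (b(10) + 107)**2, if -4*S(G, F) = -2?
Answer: -11360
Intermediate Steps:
S(G, F) = 1/2 (S(G, F) = -1/4*(-2) = 1/2)
b(X) = 8 + X**2 + X/2 (b(X) = (X**2 + X/2) + 8 = 8 + X**2 + X/2)
37040 - (b(10) + 107)**2 = 37040 - ((8 + 10**2 + (1/2)*10) + 107)**2 = 37040 - ((8 + 100 + 5) + 107)**2 = 37040 - (113 + 107)**2 = 37040 - 1*220**2 = 37040 - 1*48400 = 37040 - 48400 = -11360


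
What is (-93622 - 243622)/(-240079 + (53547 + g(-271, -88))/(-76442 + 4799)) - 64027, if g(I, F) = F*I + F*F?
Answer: -275311099121345/4300016234 ≈ -64026.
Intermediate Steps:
g(I, F) = F² + F*I (g(I, F) = F*I + F² = F² + F*I)
(-93622 - 243622)/(-240079 + (53547 + g(-271, -88))/(-76442 + 4799)) - 64027 = (-93622 - 243622)/(-240079 + (53547 - 88*(-88 - 271))/(-76442 + 4799)) - 64027 = -337244/(-240079 + (53547 - 88*(-359))/(-71643)) - 64027 = -337244/(-240079 + (53547 + 31592)*(-1/71643)) - 64027 = -337244/(-240079 + 85139*(-1/71643)) - 64027 = -337244/(-240079 - 85139/71643) - 64027 = -337244/(-17200064936/71643) - 64027 = -337244*(-71643/17200064936) - 64027 = 6040292973/4300016234 - 64027 = -275311099121345/4300016234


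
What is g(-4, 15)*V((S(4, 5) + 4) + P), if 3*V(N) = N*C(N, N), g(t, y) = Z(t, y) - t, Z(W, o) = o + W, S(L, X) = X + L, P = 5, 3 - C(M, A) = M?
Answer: -1350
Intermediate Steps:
C(M, A) = 3 - M
S(L, X) = L + X
Z(W, o) = W + o
g(t, y) = y (g(t, y) = (t + y) - t = y)
V(N) = N*(3 - N)/3 (V(N) = (N*(3 - N))/3 = N*(3 - N)/3)
g(-4, 15)*V((S(4, 5) + 4) + P) = 15*((((4 + 5) + 4) + 5)*(3 - (((4 + 5) + 4) + 5))/3) = 15*(((9 + 4) + 5)*(3 - ((9 + 4) + 5))/3) = 15*((13 + 5)*(3 - (13 + 5))/3) = 15*((⅓)*18*(3 - 1*18)) = 15*((⅓)*18*(3 - 18)) = 15*((⅓)*18*(-15)) = 15*(-90) = -1350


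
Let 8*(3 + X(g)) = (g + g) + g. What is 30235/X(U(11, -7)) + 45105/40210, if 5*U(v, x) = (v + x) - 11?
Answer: -9724722839/1133922 ≈ -8576.2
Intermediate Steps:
U(v, x) = -11/5 + v/5 + x/5 (U(v, x) = ((v + x) - 11)/5 = (-11 + v + x)/5 = -11/5 + v/5 + x/5)
X(g) = -3 + 3*g/8 (X(g) = -3 + ((g + g) + g)/8 = -3 + (2*g + g)/8 = -3 + (3*g)/8 = -3 + 3*g/8)
30235/X(U(11, -7)) + 45105/40210 = 30235/(-3 + 3*(-11/5 + (⅕)*11 + (⅕)*(-7))/8) + 45105/40210 = 30235/(-3 + 3*(-11/5 + 11/5 - 7/5)/8) + 45105*(1/40210) = 30235/(-3 + (3/8)*(-7/5)) + 9021/8042 = 30235/(-3 - 21/40) + 9021/8042 = 30235/(-141/40) + 9021/8042 = 30235*(-40/141) + 9021/8042 = -1209400/141 + 9021/8042 = -9724722839/1133922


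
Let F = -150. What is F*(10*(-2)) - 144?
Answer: 2856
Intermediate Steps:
F*(10*(-2)) - 144 = -1500*(-2) - 144 = -150*(-20) - 144 = 3000 - 144 = 2856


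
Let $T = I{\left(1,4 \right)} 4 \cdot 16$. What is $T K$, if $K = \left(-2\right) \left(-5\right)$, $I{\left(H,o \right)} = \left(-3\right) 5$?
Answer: $-9600$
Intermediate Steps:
$I{\left(H,o \right)} = -15$
$K = 10$
$T = -960$ ($T = \left(-15\right) 4 \cdot 16 = \left(-60\right) 16 = -960$)
$T K = \left(-960\right) 10 = -9600$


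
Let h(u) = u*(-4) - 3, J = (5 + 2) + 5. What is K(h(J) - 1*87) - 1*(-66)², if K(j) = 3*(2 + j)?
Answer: -4764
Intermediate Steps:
J = 12 (J = 7 + 5 = 12)
h(u) = -3 - 4*u (h(u) = -4*u - 3 = -3 - 4*u)
K(j) = 6 + 3*j
K(h(J) - 1*87) - 1*(-66)² = (6 + 3*((-3 - 4*12) - 1*87)) - 1*(-66)² = (6 + 3*((-3 - 48) - 87)) - 1*4356 = (6 + 3*(-51 - 87)) - 4356 = (6 + 3*(-138)) - 4356 = (6 - 414) - 4356 = -408 - 4356 = -4764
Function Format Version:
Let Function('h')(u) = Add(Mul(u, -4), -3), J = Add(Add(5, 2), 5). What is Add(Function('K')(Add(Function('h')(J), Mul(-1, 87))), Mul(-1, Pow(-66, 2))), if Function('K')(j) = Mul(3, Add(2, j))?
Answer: -4764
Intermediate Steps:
J = 12 (J = Add(7, 5) = 12)
Function('h')(u) = Add(-3, Mul(-4, u)) (Function('h')(u) = Add(Mul(-4, u), -3) = Add(-3, Mul(-4, u)))
Function('K')(j) = Add(6, Mul(3, j))
Add(Function('K')(Add(Function('h')(J), Mul(-1, 87))), Mul(-1, Pow(-66, 2))) = Add(Add(6, Mul(3, Add(Add(-3, Mul(-4, 12)), Mul(-1, 87)))), Mul(-1, Pow(-66, 2))) = Add(Add(6, Mul(3, Add(Add(-3, -48), -87))), Mul(-1, 4356)) = Add(Add(6, Mul(3, Add(-51, -87))), -4356) = Add(Add(6, Mul(3, -138)), -4356) = Add(Add(6, -414), -4356) = Add(-408, -4356) = -4764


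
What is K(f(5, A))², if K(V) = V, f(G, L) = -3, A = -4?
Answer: 9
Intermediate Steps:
K(f(5, A))² = (-3)² = 9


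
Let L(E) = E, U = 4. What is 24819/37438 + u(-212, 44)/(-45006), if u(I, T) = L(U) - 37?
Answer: 93186614/140411219 ≈ 0.66367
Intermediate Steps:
u(I, T) = -33 (u(I, T) = 4 - 37 = -33)
24819/37438 + u(-212, 44)/(-45006) = 24819/37438 - 33/(-45006) = 24819*(1/37438) - 33*(-1/45006) = 24819/37438 + 11/15002 = 93186614/140411219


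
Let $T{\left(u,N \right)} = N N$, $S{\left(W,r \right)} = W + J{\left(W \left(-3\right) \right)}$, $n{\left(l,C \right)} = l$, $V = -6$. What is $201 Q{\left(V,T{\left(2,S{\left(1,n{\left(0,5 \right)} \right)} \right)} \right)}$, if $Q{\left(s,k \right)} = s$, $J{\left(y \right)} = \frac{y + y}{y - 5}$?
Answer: $-1206$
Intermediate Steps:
$J{\left(y \right)} = \frac{2 y}{-5 + y}$
$S{\left(W,r \right)} = W - \frac{6 W}{-5 - 3 W}$ ($S{\left(W,r \right)} = W + \frac{2 W \left(-3\right)}{-5 + W \left(-3\right)} = W + \frac{2 \left(- 3 W\right)}{-5 - 3 W} = W - \frac{6 W}{-5 - 3 W}$)
$T{\left(u,N \right)} = N^{2}$
$201 Q{\left(V,T{\left(2,S{\left(1,n{\left(0,5 \right)} \right)} \right)} \right)} = 201 \left(-6\right) = -1206$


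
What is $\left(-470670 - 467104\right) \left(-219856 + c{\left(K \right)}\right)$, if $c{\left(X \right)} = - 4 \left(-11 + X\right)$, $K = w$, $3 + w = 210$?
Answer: $206910455360$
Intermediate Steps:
$w = 207$ ($w = -3 + 210 = 207$)
$K = 207$
$c{\left(X \right)} = 44 - 4 X$
$\left(-470670 - 467104\right) \left(-219856 + c{\left(K \right)}\right) = \left(-470670 - 467104\right) \left(-219856 + \left(44 - 828\right)\right) = - 937774 \left(-219856 + \left(44 - 828\right)\right) = - 937774 \left(-219856 - 784\right) = \left(-937774\right) \left(-220640\right) = 206910455360$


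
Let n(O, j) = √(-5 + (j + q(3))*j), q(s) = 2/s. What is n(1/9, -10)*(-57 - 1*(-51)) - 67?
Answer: -67 - 2*√795 ≈ -123.39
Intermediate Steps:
n(O, j) = √(-5 + j*(⅔ + j)) (n(O, j) = √(-5 + (j + 2/3)*j) = √(-5 + (j + 2*(⅓))*j) = √(-5 + (j + ⅔)*j) = √(-5 + (⅔ + j)*j) = √(-5 + j*(⅔ + j)))
n(1/9, -10)*(-57 - 1*(-51)) - 67 = (√(-45 + 6*(-10) + 9*(-10)²)/3)*(-57 - 1*(-51)) - 67 = (√(-45 - 60 + 9*100)/3)*(-57 + 51) - 67 = (√(-45 - 60 + 900)/3)*(-6) - 67 = (√795/3)*(-6) - 67 = -2*√795 - 67 = -67 - 2*√795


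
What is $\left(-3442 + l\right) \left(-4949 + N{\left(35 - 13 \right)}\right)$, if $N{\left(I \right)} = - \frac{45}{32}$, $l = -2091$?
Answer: $\frac{876499129}{32} \approx 2.7391 \cdot 10^{7}$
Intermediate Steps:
$N{\left(I \right)} = - \frac{45}{32}$ ($N{\left(I \right)} = \left(-45\right) \frac{1}{32} = - \frac{45}{32}$)
$\left(-3442 + l\right) \left(-4949 + N{\left(35 - 13 \right)}\right) = \left(-3442 - 2091\right) \left(-4949 - \frac{45}{32}\right) = \left(-5533\right) \left(- \frac{158413}{32}\right) = \frac{876499129}{32}$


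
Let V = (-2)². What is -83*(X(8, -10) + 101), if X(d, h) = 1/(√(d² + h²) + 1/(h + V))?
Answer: -49485347/5903 - 5976*√41/5903 ≈ -8389.6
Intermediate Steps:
V = 4
X(d, h) = 1/(1/(4 + h) + √(d² + h²)) (X(d, h) = 1/(√(d² + h²) + 1/(h + 4)) = 1/(√(d² + h²) + 1/(4 + h)) = 1/(1/(4 + h) + √(d² + h²)))
-83*(X(8, -10) + 101) = -83*((4 - 10)/(1 + 4*√(8² + (-10)²) - 10*√(8² + (-10)²)) + 101) = -83*(-6/(1 + 4*√(64 + 100) - 10*√(64 + 100)) + 101) = -83*(-6/(1 + 4*√164 - 20*√41) + 101) = -83*(-6/(1 + 4*(2*√41) - 20*√41) + 101) = -83*(-6/(1 + 8*√41 - 20*√41) + 101) = -83*(-6/(1 - 12*√41) + 101) = -83*(101 - 6/(1 - 12*√41)) = -8383 + 498/(1 - 12*√41)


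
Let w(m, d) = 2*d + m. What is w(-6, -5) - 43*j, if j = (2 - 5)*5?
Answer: 629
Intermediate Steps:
w(m, d) = m + 2*d
j = -15 (j = -3*5 = -15)
w(-6, -5) - 43*j = (-6 + 2*(-5)) - 43*(-15) = (-6 - 10) + 645 = -16 + 645 = 629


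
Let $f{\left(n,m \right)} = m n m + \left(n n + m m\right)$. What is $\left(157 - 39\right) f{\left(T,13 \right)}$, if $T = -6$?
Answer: $-95462$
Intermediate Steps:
$f{\left(n,m \right)} = m^{2} + n^{2} + n m^{2}$ ($f{\left(n,m \right)} = n m^{2} + \left(n^{2} + m^{2}\right) = n m^{2} + \left(m^{2} + n^{2}\right) = m^{2} + n^{2} + n m^{2}$)
$\left(157 - 39\right) f{\left(T,13 \right)} = \left(157 - 39\right) \left(13^{2} + \left(-6\right)^{2} - 6 \cdot 13^{2}\right) = 118 \left(169 + 36 - 1014\right) = 118 \left(-809\right) = -95462$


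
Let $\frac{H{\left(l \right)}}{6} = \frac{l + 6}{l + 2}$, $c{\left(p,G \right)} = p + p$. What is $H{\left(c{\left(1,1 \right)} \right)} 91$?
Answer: $1092$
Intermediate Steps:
$c{\left(p,G \right)} = 2 p$
$H{\left(l \right)} = \frac{6 \left(6 + l\right)}{2 + l}$ ($H{\left(l \right)} = 6 \frac{l + 6}{l + 2} = 6 \frac{6 + l}{2 + l} = \frac{6 \left(6 + l\right)}{2 + l}$)
$H{\left(c{\left(1,1 \right)} \right)} 91 = \frac{6 \left(6 + 2 \cdot 1\right)}{2 + 2 \cdot 1} \cdot 91 = \frac{6 \left(6 + 2\right)}{2 + 2} \cdot 91 = 6 \cdot \frac{1}{4} \cdot 8 \cdot 91 = 12 \cdot 91 = 1092$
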